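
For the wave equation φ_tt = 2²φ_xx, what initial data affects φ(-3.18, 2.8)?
Domain of dependence: [-8.78, 2.42]. Signals travel at speed 2, so data within |x - -3.18| ≤ 2·2.8 = 5.6 can reach the point.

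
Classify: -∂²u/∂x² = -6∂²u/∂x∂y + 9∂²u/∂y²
Rewriting in standard form: -∂²u/∂x² + 6∂²u/∂x∂y - 9∂²u/∂y² = 0. Parabolic (discriminant = 0).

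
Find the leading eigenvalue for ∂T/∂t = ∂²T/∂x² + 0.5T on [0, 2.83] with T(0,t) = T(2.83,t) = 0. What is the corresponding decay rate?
Eigenvalues: λₙ = n²π²/2.83² - 0.5.
First three modes:
  n=1: λ₁ = π²/2.83² - 0.5 ≈ 0.732
  n=2: λ₂ = 4π²/2.83² - 0.5 ≈ 4.429
  n=3: λ₃ = 9π²/2.83² - 0.5 ≈ 10.591
Since π²/2.83² ≈ 1.232 > 0.5, all λₙ > 0.
The n=1 mode decays slowest → dominates as t → ∞.
Asymptotic: T ~ c₁ sin(πx/2.83) e^{-λ₁t} with decay rate λ₁ ≈ 0.732.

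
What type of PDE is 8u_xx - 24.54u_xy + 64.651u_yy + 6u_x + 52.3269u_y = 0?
With A = 8, B = -24.54, C = 64.651, the discriminant is -1466.6204. This is an elliptic PDE.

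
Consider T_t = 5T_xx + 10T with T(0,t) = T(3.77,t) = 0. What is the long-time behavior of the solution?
As t → ∞, T grows unboundedly. Reaction dominates diffusion (r=10 > κπ²/L²≈3.47); solution grows exponentially.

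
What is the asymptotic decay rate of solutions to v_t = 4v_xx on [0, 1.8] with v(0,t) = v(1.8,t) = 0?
Eigenvalues: λₙ = 4n²π²/1.8².
First three modes:
  n=1: λ₁ = 4π²/1.8² ≈ 12.185
  n=2: λ₂ = 16π²/1.8² ≈ 48.739 (4× faster decay)
  n=3: λ₃ = 36π²/1.8² ≈ 109.662 (9× faster decay)
As t → ∞, higher modes decay exponentially faster. The n=1 mode dominates: v ~ c₁ sin(πx/1.8) e^{-λ₁t}.
Decay rate: λ₁ = 4π²/1.8² ≈ 12.185.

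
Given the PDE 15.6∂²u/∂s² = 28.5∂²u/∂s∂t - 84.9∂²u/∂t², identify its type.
Rewriting in standard form: 15.6∂²u/∂s² - 28.5∂²u/∂s∂t + 84.9∂²u/∂t² = 0. The second-order coefficients are A = 15.6, B = -28.5, C = 84.9. Since B² - 4AC = -4485.51 < 0, this is an elliptic PDE.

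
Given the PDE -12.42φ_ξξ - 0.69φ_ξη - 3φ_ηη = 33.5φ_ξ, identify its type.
Rewriting in standard form: -12.42φ_ξξ - 0.69φ_ξη - 3φ_ηη - 33.5φ_ξ = 0. The second-order coefficients are A = -12.42, B = -0.69, C = -3. Since B² - 4AC = -148.5639 < 0, this is an elliptic PDE.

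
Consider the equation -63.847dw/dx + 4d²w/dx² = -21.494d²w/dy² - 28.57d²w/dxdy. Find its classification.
Rewriting in standard form: 4d²w/dx² + 28.57d²w/dxdy + 21.494d²w/dy² - 63.847dw/dx = 0. Hyperbolic. (A = 4, B = 28.57, C = 21.494 gives B² - 4AC = 472.3409.)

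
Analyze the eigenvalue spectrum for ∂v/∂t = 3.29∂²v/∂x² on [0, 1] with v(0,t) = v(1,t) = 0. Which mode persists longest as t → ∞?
Eigenvalues: λₙ = 3.29n²π².
First three modes:
  n=1: λ₁ = 3.29π² ≈ 32.471
  n=2: λ₂ = 13.16π² ≈ 129.884 (4× faster decay)
  n=3: λ₃ = 29.61π² ≈ 292.239 (9× faster decay)
As t → ∞, higher modes decay exponentially faster. The n=1 mode dominates: v ~ c₁ sin(πx) e^{-λ₁t}.
Decay rate: λ₁ = 3.29π² ≈ 32.471.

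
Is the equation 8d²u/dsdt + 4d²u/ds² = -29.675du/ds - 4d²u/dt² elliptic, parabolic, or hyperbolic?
Rewriting in standard form: 4d²u/ds² + 8d²u/dsdt + 4d²u/dt² + 29.675du/ds = 0. Computing B² - 4AC with A = 4, B = 8, C = 4: discriminant = 0 (zero). Answer: parabolic.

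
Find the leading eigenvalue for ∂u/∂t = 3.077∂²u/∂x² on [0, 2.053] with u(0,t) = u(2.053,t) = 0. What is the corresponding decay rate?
Eigenvalues: λₙ = 3.077n²π²/2.053².
First three modes:
  n=1: λ₁ = 3.077π²/2.053² ≈ 7.205
  n=2: λ₂ = 12.308π²/2.053² ≈ 28.821 (4× faster decay)
  n=3: λ₃ = 27.693π²/2.053² ≈ 64.847 (9× faster decay)
As t → ∞, higher modes decay exponentially faster. The n=1 mode dominates: u ~ c₁ sin(πx/2.053) e^{-λ₁t}.
Decay rate: λ₁ = 3.077π²/2.053² ≈ 7.205.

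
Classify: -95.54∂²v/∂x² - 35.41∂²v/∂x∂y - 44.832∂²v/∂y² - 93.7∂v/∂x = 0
Elliptic (discriminant = -15879.12902).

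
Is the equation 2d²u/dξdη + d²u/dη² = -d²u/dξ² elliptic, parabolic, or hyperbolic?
Rewriting in standard form: d²u/dξ² + 2d²u/dξdη + d²u/dη² = 0. Computing B² - 4AC with A = 1, B = 2, C = 1: discriminant = 0 (zero). Answer: parabolic.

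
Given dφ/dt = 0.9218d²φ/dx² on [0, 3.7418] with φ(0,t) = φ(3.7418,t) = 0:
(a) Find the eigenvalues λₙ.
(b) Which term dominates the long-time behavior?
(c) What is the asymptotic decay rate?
Eigenvalues: λₙ = 0.9218n²π²/3.7418².
First three modes:
  n=1: λ₁ = 0.9218π²/3.7418² ≈ 0.65
  n=2: λ₂ = 3.6872π²/3.7418² ≈ 2.599 (4× faster decay)
  n=3: λ₃ = 8.2962π²/3.7418² ≈ 5.848 (9× faster decay)
As t → ∞, higher modes decay exponentially faster. The n=1 mode dominates: φ ~ c₁ sin(πx/3.7418) e^{-λ₁t}.
Decay rate: λ₁ = 0.9218π²/3.7418² ≈ 0.65.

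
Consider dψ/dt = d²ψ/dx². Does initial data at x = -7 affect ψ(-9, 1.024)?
Yes, for any finite x. The heat equation has infinite propagation speed, so all initial data affects all points at any t > 0.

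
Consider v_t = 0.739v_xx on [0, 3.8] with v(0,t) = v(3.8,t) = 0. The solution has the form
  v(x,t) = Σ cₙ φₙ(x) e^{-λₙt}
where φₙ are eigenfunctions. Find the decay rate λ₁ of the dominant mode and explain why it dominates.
Eigenvalues: λₙ = 0.739n²π²/3.8².
First three modes:
  n=1: λ₁ = 0.739π²/3.8² ≈ 0.505
  n=2: λ₂ = 2.956π²/3.8² ≈ 2.02 (4× faster decay)
  n=3: λ₃ = 6.651π²/3.8² ≈ 4.546 (9× faster decay)
As t → ∞, higher modes decay exponentially faster. The n=1 mode dominates: v ~ c₁ sin(πx/3.8) e^{-λ₁t}.
Decay rate: λ₁ = 0.739π²/3.8² ≈ 0.505.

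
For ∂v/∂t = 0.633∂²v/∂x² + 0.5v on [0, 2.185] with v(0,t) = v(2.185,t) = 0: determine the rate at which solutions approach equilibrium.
Eigenvalues: λₙ = 0.633n²π²/2.185² - 0.5.
First three modes:
  n=1: λ₁ = 0.633π²/2.185² - 0.5 ≈ 0.809
  n=2: λ₂ = 2.532π²/2.185² - 0.5 ≈ 4.734
  n=3: λ₃ = 5.697π²/2.185² - 0.5 ≈ 11.277
Since 0.633π²/2.185² ≈ 1.309 > 0.5, all λₙ > 0.
The n=1 mode decays slowest → dominates as t → ∞.
Asymptotic: v ~ c₁ sin(πx/2.185) e^{-λ₁t} with decay rate λ₁ ≈ 0.809.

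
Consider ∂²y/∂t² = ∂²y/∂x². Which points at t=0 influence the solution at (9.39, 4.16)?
Domain of dependence: [5.23, 13.55]. Signals travel at speed 1, so data within |x - 9.39| ≤ 1·4.16 = 4.16 can reach the point.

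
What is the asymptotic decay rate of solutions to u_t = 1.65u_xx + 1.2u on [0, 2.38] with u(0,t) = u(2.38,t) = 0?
Eigenvalues: λₙ = 1.65n²π²/2.38² - 1.2.
First three modes:
  n=1: λ₁ = 1.65π²/2.38² - 1.2 ≈ 1.675
  n=2: λ₂ = 6.6π²/2.38² - 1.2 ≈ 10.3
  n=3: λ₃ = 14.85π²/2.38² - 1.2 ≈ 24.675
Since 1.65π²/2.38² ≈ 2.875 > 1.2, all λₙ > 0.
The n=1 mode decays slowest → dominates as t → ∞.
Asymptotic: u ~ c₁ sin(πx/2.38) e^{-λ₁t} with decay rate λ₁ ≈ 1.675.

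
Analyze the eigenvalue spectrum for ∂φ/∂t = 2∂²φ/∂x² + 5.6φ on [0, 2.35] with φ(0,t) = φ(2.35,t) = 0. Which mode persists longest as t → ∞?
Eigenvalues: λₙ = 2n²π²/2.35² - 5.6.
First three modes:
  n=1: λ₁ = 2π²/2.35² - 5.6 ≈ -2.026
  n=2: λ₂ = 8π²/2.35² - 5.6 ≈ 8.697
  n=3: λ₃ = 18π²/2.35² - 5.6 ≈ 26.569
Since 2π²/2.35² ≈ 3.574 < 5.6, λ₁ < 0.
The n=1 mode grows fastest (−λₙ is largest for n=1) → dominates.
Asymptotic: φ ~ c₁ sin(πx/2.35) e^{2.026t} (exponential growth at rate −λ₁ ≈ 2.026).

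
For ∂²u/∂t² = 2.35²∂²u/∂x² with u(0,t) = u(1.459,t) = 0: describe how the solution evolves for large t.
u oscillates (no decay). Energy is conserved; the solution oscillates indefinitely as standing waves.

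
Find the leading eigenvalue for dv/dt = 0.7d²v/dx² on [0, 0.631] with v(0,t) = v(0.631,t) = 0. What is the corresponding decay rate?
Eigenvalues: λₙ = 0.7n²π²/0.631².
First three modes:
  n=1: λ₁ = 0.7π²/0.631² ≈ 17.352
  n=2: λ₂ = 2.8π²/0.631² ≈ 69.406 (4× faster decay)
  n=3: λ₃ = 6.3π²/0.631² ≈ 156.164 (9× faster decay)
As t → ∞, higher modes decay exponentially faster. The n=1 mode dominates: v ~ c₁ sin(πx/0.631) e^{-λ₁t}.
Decay rate: λ₁ = 0.7π²/0.631² ≈ 17.352.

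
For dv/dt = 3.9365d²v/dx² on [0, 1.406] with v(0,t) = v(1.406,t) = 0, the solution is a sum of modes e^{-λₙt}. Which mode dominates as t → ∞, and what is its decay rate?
Eigenvalues: λₙ = 3.9365n²π²/1.406².
First three modes:
  n=1: λ₁ = 3.9365π²/1.406² ≈ 19.653
  n=2: λ₂ = 15.746π²/1.406² ≈ 78.614 (4× faster decay)
  n=3: λ₃ = 35.4285π²/1.406² ≈ 176.881 (9× faster decay)
As t → ∞, higher modes decay exponentially faster. The n=1 mode dominates: v ~ c₁ sin(πx/1.406) e^{-λ₁t}.
Decay rate: λ₁ = 3.9365π²/1.406² ≈ 19.653.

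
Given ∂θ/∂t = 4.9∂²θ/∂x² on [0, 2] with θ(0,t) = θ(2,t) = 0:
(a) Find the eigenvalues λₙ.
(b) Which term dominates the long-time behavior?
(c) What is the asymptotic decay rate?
Eigenvalues: λₙ = 4.9n²π²/2².
First three modes:
  n=1: λ₁ = 4.9π²/2² ≈ 12.09
  n=2: λ₂ = 19.6π²/2² ≈ 48.361 (4× faster decay)
  n=3: λ₃ = 44.1π²/2² ≈ 108.812 (9× faster decay)
As t → ∞, higher modes decay exponentially faster. The n=1 mode dominates: θ ~ c₁ sin(πx/2) e^{-λ₁t}.
Decay rate: λ₁ = 4.9π²/2² ≈ 12.09.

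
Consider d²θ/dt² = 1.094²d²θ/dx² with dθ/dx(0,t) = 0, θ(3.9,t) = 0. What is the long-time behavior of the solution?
As t → ∞, θ oscillates (no decay). Energy is conserved; the solution oscillates indefinitely as standing waves.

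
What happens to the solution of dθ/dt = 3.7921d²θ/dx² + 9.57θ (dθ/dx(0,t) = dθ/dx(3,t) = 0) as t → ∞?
θ grows unboundedly. With Neumann BCs the constant mode has diffusion eigenvalue 0, so any r > 0 makes it grow like e^(9.57t); solution grows exponentially.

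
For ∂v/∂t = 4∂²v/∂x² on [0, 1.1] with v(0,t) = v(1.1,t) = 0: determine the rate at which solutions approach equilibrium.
Eigenvalues: λₙ = 4n²π²/1.1².
First three modes:
  n=1: λ₁ = 4π²/1.1² ≈ 32.627
  n=2: λ₂ = 16π²/1.1² ≈ 130.507 (4× faster decay)
  n=3: λ₃ = 36π²/1.1² ≈ 293.641 (9× faster decay)
As t → ∞, higher modes decay exponentially faster. The n=1 mode dominates: v ~ c₁ sin(πx/1.1) e^{-λ₁t}.
Decay rate: λ₁ = 4π²/1.1² ≈ 32.627.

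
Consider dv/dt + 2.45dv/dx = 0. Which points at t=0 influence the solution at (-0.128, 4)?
A single point: x = -9.928. The characteristic through (-0.128, 4) is x - 2.45t = const, so x = -0.128 - 2.45·4 = -9.928.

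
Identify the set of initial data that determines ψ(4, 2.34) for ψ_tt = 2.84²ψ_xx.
Domain of dependence: [-2.6456, 10.6456]. Signals travel at speed 2.84, so data within |x - 4| ≤ 2.84·2.34 = 6.6456 can reach the point.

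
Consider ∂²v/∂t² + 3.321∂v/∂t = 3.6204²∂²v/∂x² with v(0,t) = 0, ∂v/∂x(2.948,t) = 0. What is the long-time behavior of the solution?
As t → ∞, v → 0. Damping (γ=3.321) dissipates energy; oscillations decay exponentially.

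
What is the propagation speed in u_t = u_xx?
Infinite. The heat equation is parabolic, not hyperbolic, so disturbances propagate instantly.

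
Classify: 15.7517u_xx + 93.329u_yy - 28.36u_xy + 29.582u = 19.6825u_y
Rewriting in standard form: 15.7517u_xx - 28.36u_xy + 93.329u_yy - 19.6825u_y + 29.582u = 0. Elliptic (discriminant = -5076.0720372).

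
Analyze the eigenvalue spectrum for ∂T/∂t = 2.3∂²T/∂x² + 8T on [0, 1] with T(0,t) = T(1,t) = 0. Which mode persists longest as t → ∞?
Eigenvalues: λₙ = 2.3n²π²/1² - 8.
First three modes:
  n=1: λ₁ = 2.3π² - 8 ≈ 14.7
  n=2: λ₂ = 9.2π² - 8 ≈ 82.8
  n=3: λ₃ = 20.7π² - 8 ≈ 196.301
Since 2.3π² ≈ 22.7 > 8, all λₙ > 0.
The n=1 mode decays slowest → dominates as t → ∞.
Asymptotic: T ~ c₁ sin(πx/1) e^{-λ₁t} with decay rate λ₁ ≈ 14.7.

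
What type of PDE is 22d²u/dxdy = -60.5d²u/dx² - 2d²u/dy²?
Rewriting in standard form: 60.5d²u/dx² + 22d²u/dxdy + 2d²u/dy² = 0. With A = 60.5, B = 22, C = 2, the discriminant is 0. This is a parabolic PDE.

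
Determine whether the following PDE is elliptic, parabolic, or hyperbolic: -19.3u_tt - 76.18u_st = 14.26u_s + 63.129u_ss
Rewriting in standard form: -63.129u_ss - 76.18u_st - 19.3u_tt - 14.26u_s = 0. Coefficients: A = -63.129, B = -76.18, C = -19.3. B² - 4AC = 929.8336, which is positive, so the equation is hyperbolic.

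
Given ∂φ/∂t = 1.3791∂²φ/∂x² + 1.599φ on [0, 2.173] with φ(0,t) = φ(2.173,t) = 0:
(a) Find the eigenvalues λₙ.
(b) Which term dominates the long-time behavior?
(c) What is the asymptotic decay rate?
Eigenvalues: λₙ = 1.3791n²π²/2.173² - 1.599.
First three modes:
  n=1: λ₁ = 1.3791π²/2.173² - 1.599 ≈ 1.284
  n=2: λ₂ = 5.5164π²/2.173² - 1.599 ≈ 9.931
  n=3: λ₃ = 12.4119π²/2.173² - 1.599 ≈ 24.344
Since 1.3791π²/2.173² ≈ 2.883 > 1.599, all λₙ > 0.
The n=1 mode decays slowest → dominates as t → ∞.
Asymptotic: φ ~ c₁ sin(πx/2.173) e^{-λ₁t} with decay rate λ₁ ≈ 1.284.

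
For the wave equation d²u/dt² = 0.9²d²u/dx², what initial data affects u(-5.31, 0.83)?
Domain of dependence: [-6.057, -4.563]. Signals travel at speed 0.9, so data within |x - -5.31| ≤ 0.9·0.83 = 0.747 can reach the point.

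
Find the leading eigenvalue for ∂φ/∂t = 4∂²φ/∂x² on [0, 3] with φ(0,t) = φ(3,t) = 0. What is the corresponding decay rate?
Eigenvalues: λₙ = 4n²π²/3².
First three modes:
  n=1: λ₁ = 4π²/3² ≈ 4.386
  n=2: λ₂ = 16π²/3² ≈ 17.546 (4× faster decay)
  n=3: λ₃ = 36π²/3² ≈ 39.478 (9× faster decay)
As t → ∞, higher modes decay exponentially faster. The n=1 mode dominates: φ ~ c₁ sin(πx/3) e^{-λ₁t}.
Decay rate: λ₁ = 4π²/3² ≈ 4.386.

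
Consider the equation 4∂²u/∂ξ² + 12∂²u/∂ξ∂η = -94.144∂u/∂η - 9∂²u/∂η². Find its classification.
Rewriting in standard form: 4∂²u/∂ξ² + 12∂²u/∂ξ∂η + 9∂²u/∂η² + 94.144∂u/∂η = 0. Parabolic. (A = 4, B = 12, C = 9 gives B² - 4AC = 0.)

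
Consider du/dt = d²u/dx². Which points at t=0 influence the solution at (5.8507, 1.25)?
The entire real line. The heat equation has infinite propagation speed: any initial disturbance instantly affects all points (though exponentially small far away).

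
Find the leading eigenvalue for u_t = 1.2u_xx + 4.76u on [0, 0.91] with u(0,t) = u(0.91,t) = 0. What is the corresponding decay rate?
Eigenvalues: λₙ = 1.2n²π²/0.91² - 4.76.
First three modes:
  n=1: λ₁ = 1.2π²/0.91² - 4.76 ≈ 9.542
  n=2: λ₂ = 4.8π²/0.91² - 4.76 ≈ 52.448
  n=3: λ₃ = 10.8π²/0.91² - 4.76 ≈ 123.958
Since 1.2π²/0.91² ≈ 14.302 > 4.76, all λₙ > 0.
The n=1 mode decays slowest → dominates as t → ∞.
Asymptotic: u ~ c₁ sin(πx/0.91) e^{-λ₁t} with decay rate λ₁ ≈ 9.542.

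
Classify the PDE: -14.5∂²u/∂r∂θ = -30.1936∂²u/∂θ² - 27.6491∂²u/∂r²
Rewriting in standard form: 27.6491∂²u/∂r² - 14.5∂²u/∂r∂θ + 30.1936∂²u/∂θ² = 0. A = 27.6491, B = -14.5, C = 30.1936. Discriminant B² - 4AC = -3129.05346304. Since -3129.05346304 < 0, elliptic.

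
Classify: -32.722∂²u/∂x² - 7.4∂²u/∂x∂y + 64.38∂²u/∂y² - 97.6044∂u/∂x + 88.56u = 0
Hyperbolic (discriminant = 8481.32944).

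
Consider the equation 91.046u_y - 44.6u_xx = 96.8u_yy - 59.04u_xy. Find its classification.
Rewriting in standard form: -44.6u_xx + 59.04u_xy - 96.8u_yy + 91.046u_y = 0. Elliptic. (A = -44.6, B = 59.04, C = -96.8 gives B² - 4AC = -13783.3984.)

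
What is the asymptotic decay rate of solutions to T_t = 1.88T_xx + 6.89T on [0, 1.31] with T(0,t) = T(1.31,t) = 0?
Eigenvalues: λₙ = 1.88n²π²/1.31² - 6.89.
First three modes:
  n=1: λ₁ = 1.88π²/1.31² - 6.89 ≈ 3.922
  n=2: λ₂ = 7.52π²/1.31² - 6.89 ≈ 36.359
  n=3: λ₃ = 16.92π²/1.31² - 6.89 ≈ 90.42
Since 1.88π²/1.31² ≈ 10.812 > 6.89, all λₙ > 0.
The n=1 mode decays slowest → dominates as t → ∞.
Asymptotic: T ~ c₁ sin(πx/1.31) e^{-λ₁t} with decay rate λ₁ ≈ 3.922.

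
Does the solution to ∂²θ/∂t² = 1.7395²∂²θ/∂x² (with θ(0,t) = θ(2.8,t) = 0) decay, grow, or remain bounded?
θ oscillates (no decay). Energy is conserved; the solution oscillates indefinitely as standing waves.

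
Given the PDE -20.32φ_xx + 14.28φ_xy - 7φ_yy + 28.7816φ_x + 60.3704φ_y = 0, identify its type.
The second-order coefficients are A = -20.32, B = 14.28, C = -7. Since B² - 4AC = -365.0416 < 0, this is an elliptic PDE.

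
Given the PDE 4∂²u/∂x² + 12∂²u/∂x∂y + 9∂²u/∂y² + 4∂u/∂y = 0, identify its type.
The second-order coefficients are A = 4, B = 12, C = 9. Since B² - 4AC = 0 = 0, this is a parabolic PDE.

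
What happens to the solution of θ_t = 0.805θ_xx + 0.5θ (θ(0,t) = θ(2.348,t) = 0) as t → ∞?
θ → 0. Diffusion dominates reaction (r=0.5 < κπ²/L²≈1.44); solution decays.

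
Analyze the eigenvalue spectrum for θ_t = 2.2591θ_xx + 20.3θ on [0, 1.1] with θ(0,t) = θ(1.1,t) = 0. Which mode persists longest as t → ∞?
Eigenvalues: λₙ = 2.2591n²π²/1.1² - 20.3.
First three modes:
  n=1: λ₁ = 2.2591π²/1.1² - 20.3 ≈ -1.873
  n=2: λ₂ = 9.0364π²/1.1² - 20.3 ≈ 53.407
  n=3: λ₃ = 20.3319π²/1.1² - 20.3 ≈ 145.541
Since 2.2591π²/1.1² ≈ 18.427 < 20.3, λ₁ < 0.
The n=1 mode grows fastest (−λₙ is largest for n=1) → dominates.
Asymptotic: θ ~ c₁ sin(πx/1.1) e^{1.873t} (exponential growth at rate −λ₁ ≈ 1.873).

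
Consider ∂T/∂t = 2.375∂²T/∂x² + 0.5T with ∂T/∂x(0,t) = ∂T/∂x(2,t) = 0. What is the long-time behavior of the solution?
As t → ∞, T grows unboundedly. With Neumann BCs the constant mode has diffusion eigenvalue 0, so any r > 0 makes it grow like e^(0.5t); solution grows exponentially.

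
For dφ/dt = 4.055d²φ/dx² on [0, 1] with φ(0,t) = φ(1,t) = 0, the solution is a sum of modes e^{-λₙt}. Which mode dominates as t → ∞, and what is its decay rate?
Eigenvalues: λₙ = 4.055n²π².
First three modes:
  n=1: λ₁ = 4.055π² ≈ 40.021
  n=2: λ₂ = 16.22π² ≈ 160.085 (4× faster decay)
  n=3: λ₃ = 36.495π² ≈ 360.191 (9× faster decay)
As t → ∞, higher modes decay exponentially faster. The n=1 mode dominates: φ ~ c₁ sin(πx) e^{-λ₁t}.
Decay rate: λ₁ = 4.055π² ≈ 40.021.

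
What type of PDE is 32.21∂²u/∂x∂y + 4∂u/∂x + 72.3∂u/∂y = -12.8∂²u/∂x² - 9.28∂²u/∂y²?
Rewriting in standard form: 12.8∂²u/∂x² + 32.21∂²u/∂x∂y + 9.28∂²u/∂y² + 4∂u/∂x + 72.3∂u/∂y = 0. With A = 12.8, B = 32.21, C = 9.28, the discriminant is 562.3481. This is a hyperbolic PDE.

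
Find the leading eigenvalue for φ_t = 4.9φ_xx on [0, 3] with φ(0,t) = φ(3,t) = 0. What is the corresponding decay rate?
Eigenvalues: λₙ = 4.9n²π²/3².
First three modes:
  n=1: λ₁ = 4.9π²/3² ≈ 5.373
  n=2: λ₂ = 19.6π²/3² ≈ 21.494 (4× faster decay)
  n=3: λ₃ = 44.1π²/3² ≈ 48.361 (9× faster decay)
As t → ∞, higher modes decay exponentially faster. The n=1 mode dominates: φ ~ c₁ sin(πx/3) e^{-λ₁t}.
Decay rate: λ₁ = 4.9π²/3² ≈ 5.373.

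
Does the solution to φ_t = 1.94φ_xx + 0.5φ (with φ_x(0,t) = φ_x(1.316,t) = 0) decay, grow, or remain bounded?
φ grows unboundedly. With Neumann BCs the constant mode has diffusion eigenvalue 0, so any r > 0 makes it grow like e^(0.5t); solution grows exponentially.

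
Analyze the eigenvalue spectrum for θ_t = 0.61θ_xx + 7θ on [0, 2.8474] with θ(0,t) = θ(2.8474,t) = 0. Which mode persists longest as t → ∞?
Eigenvalues: λₙ = 0.61n²π²/2.8474² - 7.
First three modes:
  n=1: λ₁ = 0.61π²/2.8474² - 7 ≈ -6.257
  n=2: λ₂ = 2.44π²/2.8474² - 7 ≈ -4.03
  n=3: λ₃ = 5.49π²/2.8474² - 7 ≈ -0.317
Since 0.61π²/2.8474² ≈ 0.743 < 7, λ₁ < 0.
The n=1 mode grows fastest (−λₙ is largest for n=1) → dominates.
Asymptotic: θ ~ c₁ sin(πx/2.8474) e^{6.257t} (exponential growth at rate −λ₁ ≈ 6.257).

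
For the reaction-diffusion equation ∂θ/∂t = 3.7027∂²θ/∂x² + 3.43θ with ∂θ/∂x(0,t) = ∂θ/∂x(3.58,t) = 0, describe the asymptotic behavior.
θ grows unboundedly. With Neumann BCs the constant mode has diffusion eigenvalue 0, so any r > 0 makes it grow like e^(3.43t); solution grows exponentially.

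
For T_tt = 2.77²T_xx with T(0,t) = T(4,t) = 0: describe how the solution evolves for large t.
T oscillates (no decay). Energy is conserved; the solution oscillates indefinitely as standing waves.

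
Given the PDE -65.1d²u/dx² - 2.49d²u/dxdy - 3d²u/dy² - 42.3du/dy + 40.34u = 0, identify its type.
The second-order coefficients are A = -65.1, B = -2.49, C = -3. Since B² - 4AC = -774.9999 < 0, this is an elliptic PDE.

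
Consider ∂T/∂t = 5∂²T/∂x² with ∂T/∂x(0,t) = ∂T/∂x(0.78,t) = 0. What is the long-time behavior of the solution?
As t → ∞, T → constant (steady state). Heat is conserved (no flux at boundaries); solution approaches the spatial average.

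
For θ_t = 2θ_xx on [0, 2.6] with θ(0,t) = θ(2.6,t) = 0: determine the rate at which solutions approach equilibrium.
Eigenvalues: λₙ = 2n²π²/2.6².
First three modes:
  n=1: λ₁ = 2π²/2.6² ≈ 2.92
  n=2: λ₂ = 8π²/2.6² ≈ 11.68 (4× faster decay)
  n=3: λ₃ = 18π²/2.6² ≈ 26.28 (9× faster decay)
As t → ∞, higher modes decay exponentially faster. The n=1 mode dominates: θ ~ c₁ sin(πx/2.6) e^{-λ₁t}.
Decay rate: λ₁ = 2π²/2.6² ≈ 2.92.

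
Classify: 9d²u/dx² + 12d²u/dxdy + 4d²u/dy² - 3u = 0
Parabolic (discriminant = 0).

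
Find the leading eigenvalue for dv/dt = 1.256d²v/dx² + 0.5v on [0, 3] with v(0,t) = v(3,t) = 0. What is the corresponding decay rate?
Eigenvalues: λₙ = 1.256n²π²/3² - 0.5.
First three modes:
  n=1: λ₁ = 1.256π²/3² - 0.5 ≈ 0.877
  n=2: λ₂ = 5.024π²/3² - 0.5 ≈ 5.009
  n=3: λ₃ = 11.304π²/3² - 0.5 ≈ 11.896
Since 1.256π²/3² ≈ 1.377 > 0.5, all λₙ > 0.
The n=1 mode decays slowest → dominates as t → ∞.
Asymptotic: v ~ c₁ sin(πx/3) e^{-λ₁t} with decay rate λ₁ ≈ 0.877.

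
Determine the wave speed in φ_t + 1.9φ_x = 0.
Speed = 1.9. Information travels along x - 1.9t = const (rightward).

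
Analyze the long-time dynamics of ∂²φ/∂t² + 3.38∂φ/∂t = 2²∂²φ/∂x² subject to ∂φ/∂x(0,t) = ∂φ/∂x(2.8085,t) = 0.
Long-time behavior: φ → constant (steady state). Damping (γ=3.38) dissipates the nonconstant modes; with Neumann BCs the spatial average obeys M''+γM'=0 and tends to a finite limit.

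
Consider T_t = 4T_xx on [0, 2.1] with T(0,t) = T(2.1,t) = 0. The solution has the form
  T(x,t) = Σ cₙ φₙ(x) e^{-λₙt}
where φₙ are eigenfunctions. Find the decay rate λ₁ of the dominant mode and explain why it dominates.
Eigenvalues: λₙ = 4n²π²/2.1².
First three modes:
  n=1: λ₁ = 4π²/2.1² ≈ 8.952
  n=2: λ₂ = 16π²/2.1² ≈ 35.808 (4× faster decay)
  n=3: λ₃ = 36π²/2.1² ≈ 80.568 (9× faster decay)
As t → ∞, higher modes decay exponentially faster. The n=1 mode dominates: T ~ c₁ sin(πx/2.1) e^{-λ₁t}.
Decay rate: λ₁ = 4π²/2.1² ≈ 8.952.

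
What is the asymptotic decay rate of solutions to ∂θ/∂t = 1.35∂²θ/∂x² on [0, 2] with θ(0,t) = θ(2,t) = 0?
Eigenvalues: λₙ = 1.35n²π²/2².
First three modes:
  n=1: λ₁ = 1.35π²/2² ≈ 3.331
  n=2: λ₂ = 5.4π²/2² ≈ 13.324 (4× faster decay)
  n=3: λ₃ = 12.15π²/2² ≈ 29.979 (9× faster decay)
As t → ∞, higher modes decay exponentially faster. The n=1 mode dominates: θ ~ c₁ sin(πx/2) e^{-λ₁t}.
Decay rate: λ₁ = 1.35π²/2² ≈ 3.331.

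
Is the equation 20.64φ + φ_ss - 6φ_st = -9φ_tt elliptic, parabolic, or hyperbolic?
Rewriting in standard form: φ_ss - 6φ_st + 9φ_tt + 20.64φ = 0. Computing B² - 4AC with A = 1, B = -6, C = 9: discriminant = 0 (zero). Answer: parabolic.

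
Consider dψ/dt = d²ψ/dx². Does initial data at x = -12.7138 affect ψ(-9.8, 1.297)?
Yes, for any finite x. The heat equation has infinite propagation speed, so all initial data affects all points at any t > 0.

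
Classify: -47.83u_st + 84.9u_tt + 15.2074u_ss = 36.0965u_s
Rewriting in standard form: 15.2074u_ss - 47.83u_st + 84.9u_tt - 36.0965u_s = 0. Elliptic (discriminant = -2876.72414).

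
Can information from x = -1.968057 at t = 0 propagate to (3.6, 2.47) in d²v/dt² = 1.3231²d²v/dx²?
No. The domain of dependence is [0.331943, 6.868057], and -1.968057 is outside this interval.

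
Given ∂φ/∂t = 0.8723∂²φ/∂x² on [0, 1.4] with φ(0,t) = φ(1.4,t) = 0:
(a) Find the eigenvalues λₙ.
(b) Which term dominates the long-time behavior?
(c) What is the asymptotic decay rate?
Eigenvalues: λₙ = 0.8723n²π²/1.4².
First three modes:
  n=1: λ₁ = 0.8723π²/1.4² ≈ 4.392
  n=2: λ₂ = 3.4892π²/1.4² ≈ 17.57 (4× faster decay)
  n=3: λ₃ = 7.8507π²/1.4² ≈ 39.532 (9× faster decay)
As t → ∞, higher modes decay exponentially faster. The n=1 mode dominates: φ ~ c₁ sin(πx/1.4) e^{-λ₁t}.
Decay rate: λ₁ = 0.8723π²/1.4² ≈ 4.392.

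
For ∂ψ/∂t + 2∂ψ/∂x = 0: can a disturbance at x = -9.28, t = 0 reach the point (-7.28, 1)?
Yes. The characteristic through (-7.28, 1) passes through x = -9.28.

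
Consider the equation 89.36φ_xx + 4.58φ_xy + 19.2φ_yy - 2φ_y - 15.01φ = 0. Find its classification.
Elliptic. (A = 89.36, B = 4.58, C = 19.2 gives B² - 4AC = -6841.8716.)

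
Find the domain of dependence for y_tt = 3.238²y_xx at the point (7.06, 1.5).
Domain of dependence: [2.203, 11.917]. Signals travel at speed 3.238, so data within |x - 7.06| ≤ 3.238·1.5 = 4.857 can reach the point.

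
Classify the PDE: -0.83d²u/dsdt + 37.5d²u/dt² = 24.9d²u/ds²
Rewriting in standard form: -24.9d²u/ds² - 0.83d²u/dsdt + 37.5d²u/dt² = 0. A = -24.9, B = -0.83, C = 37.5. Discriminant B² - 4AC = 3735.6889. Since 3735.6889 > 0, hyperbolic.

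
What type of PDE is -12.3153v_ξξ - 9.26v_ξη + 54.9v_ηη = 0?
With A = -12.3153, B = -9.26, C = 54.9, the discriminant is 2790.18748. This is a hyperbolic PDE.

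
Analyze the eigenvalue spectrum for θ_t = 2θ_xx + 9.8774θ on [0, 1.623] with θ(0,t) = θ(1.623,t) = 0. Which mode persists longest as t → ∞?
Eigenvalues: λₙ = 2n²π²/1.623² - 9.8774.
First three modes:
  n=1: λ₁ = 2π²/1.623² - 9.8774 ≈ -2.384
  n=2: λ₂ = 8π²/1.623² - 9.8774 ≈ 20.097
  n=3: λ₃ = 18π²/1.623² - 9.8774 ≈ 57.565
Since 2π²/1.623² ≈ 7.494 < 9.8774, λ₁ < 0.
The n=1 mode grows fastest (−λₙ is largest for n=1) → dominates.
Asymptotic: θ ~ c₁ sin(πx/1.623) e^{2.384t} (exponential growth at rate −λ₁ ≈ 2.384).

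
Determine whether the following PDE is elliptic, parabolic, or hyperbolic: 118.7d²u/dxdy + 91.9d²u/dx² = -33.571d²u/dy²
Rewriting in standard form: 91.9d²u/dx² + 118.7d²u/dxdy + 33.571d²u/dy² = 0. Coefficients: A = 91.9, B = 118.7, C = 33.571. B² - 4AC = 1748.9904, which is positive, so the equation is hyperbolic.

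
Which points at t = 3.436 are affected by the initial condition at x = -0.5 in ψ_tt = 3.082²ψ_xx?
Domain of influence: [-11.089752, 10.089752]. Data at x = -0.5 spreads outward at speed 3.082.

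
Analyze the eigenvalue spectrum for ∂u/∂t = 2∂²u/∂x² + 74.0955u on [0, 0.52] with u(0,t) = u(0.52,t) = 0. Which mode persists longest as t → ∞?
Eigenvalues: λₙ = 2n²π²/0.52² - 74.0955.
First three modes:
  n=1: λ₁ = 2π²/0.52² - 74.0955 ≈ -1.095
  n=2: λ₂ = 8π²/0.52² - 74.0955 ≈ 217.905
  n=3: λ₃ = 18π²/0.52² - 74.0955 ≈ 582.905
Since 2π²/0.52² ≈ 73 < 74.0955, λ₁ < 0.
The n=1 mode grows fastest (−λₙ is largest for n=1) → dominates.
Asymptotic: u ~ c₁ sin(πx/0.52) e^{1.095t} (exponential growth at rate −λ₁ ≈ 1.095).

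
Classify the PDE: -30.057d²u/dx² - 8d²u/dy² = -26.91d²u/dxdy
Rewriting in standard form: -30.057d²u/dx² + 26.91d²u/dxdy - 8d²u/dy² = 0. A = -30.057, B = 26.91, C = -8. Discriminant B² - 4AC = -237.6759. Since -237.6759 < 0, elliptic.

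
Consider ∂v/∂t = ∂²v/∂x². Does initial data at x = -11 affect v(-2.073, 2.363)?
Yes, for any finite x. The heat equation has infinite propagation speed, so all initial data affects all points at any t > 0.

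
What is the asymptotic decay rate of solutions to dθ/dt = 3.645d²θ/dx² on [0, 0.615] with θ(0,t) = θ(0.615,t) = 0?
Eigenvalues: λₙ = 3.645n²π²/0.615².
First three modes:
  n=1: λ₁ = 3.645π²/0.615² ≈ 95.115
  n=2: λ₂ = 14.58π²/0.615² ≈ 380.458 (4× faster decay)
  n=3: λ₃ = 32.805π²/0.615² ≈ 856.031 (9× faster decay)
As t → ∞, higher modes decay exponentially faster. The n=1 mode dominates: θ ~ c₁ sin(πx/0.615) e^{-λ₁t}.
Decay rate: λ₁ = 3.645π²/0.615² ≈ 95.115.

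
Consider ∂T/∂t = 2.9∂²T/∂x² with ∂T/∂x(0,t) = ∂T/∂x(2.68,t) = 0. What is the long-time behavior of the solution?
As t → ∞, T → constant (steady state). Heat is conserved (no flux at boundaries); solution approaches the spatial average.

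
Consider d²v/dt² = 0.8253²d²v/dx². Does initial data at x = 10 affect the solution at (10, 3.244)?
Yes. The domain of dependence is [7.3227268, 12.6772732], and 10 ∈ [7.3227268, 12.6772732].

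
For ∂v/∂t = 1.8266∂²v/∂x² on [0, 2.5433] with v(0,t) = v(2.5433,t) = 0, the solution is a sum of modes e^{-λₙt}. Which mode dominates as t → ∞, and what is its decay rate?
Eigenvalues: λₙ = 1.8266n²π²/2.5433².
First three modes:
  n=1: λ₁ = 1.8266π²/2.5433² ≈ 2.787
  n=2: λ₂ = 7.3064π²/2.5433² ≈ 11.148 (4× faster decay)
  n=3: λ₃ = 16.4394π²/2.5433² ≈ 25.084 (9× faster decay)
As t → ∞, higher modes decay exponentially faster. The n=1 mode dominates: v ~ c₁ sin(πx/2.5433) e^{-λ₁t}.
Decay rate: λ₁ = 1.8266π²/2.5433² ≈ 2.787.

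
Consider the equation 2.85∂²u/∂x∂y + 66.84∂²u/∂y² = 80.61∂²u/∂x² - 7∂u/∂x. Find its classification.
Rewriting in standard form: -80.61∂²u/∂x² + 2.85∂²u/∂x∂y + 66.84∂²u/∂y² + 7∂u/∂x = 0. Hyperbolic. (A = -80.61, B = 2.85, C = 66.84 gives B² - 4AC = 21560.0121.)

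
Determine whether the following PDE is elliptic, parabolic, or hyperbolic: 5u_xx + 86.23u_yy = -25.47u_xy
Rewriting in standard form: 5u_xx + 25.47u_xy + 86.23u_yy = 0. Coefficients: A = 5, B = 25.47, C = 86.23. B² - 4AC = -1075.8791, which is negative, so the equation is elliptic.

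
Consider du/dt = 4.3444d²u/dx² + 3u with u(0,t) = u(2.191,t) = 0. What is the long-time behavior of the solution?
As t → ∞, u → 0. Diffusion dominates reaction (r=3 < κπ²/L²≈8.93); solution decays.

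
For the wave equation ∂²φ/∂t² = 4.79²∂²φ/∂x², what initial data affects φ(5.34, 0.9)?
Domain of dependence: [1.029, 9.651]. Signals travel at speed 4.79, so data within |x - 5.34| ≤ 4.79·0.9 = 4.311 can reach the point.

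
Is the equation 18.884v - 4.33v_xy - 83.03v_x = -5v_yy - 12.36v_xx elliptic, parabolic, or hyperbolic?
Rewriting in standard form: 12.36v_xx - 4.33v_xy + 5v_yy - 83.03v_x + 18.884v = 0. Computing B² - 4AC with A = 12.36, B = -4.33, C = 5: discriminant = -228.4511 (negative). Answer: elliptic.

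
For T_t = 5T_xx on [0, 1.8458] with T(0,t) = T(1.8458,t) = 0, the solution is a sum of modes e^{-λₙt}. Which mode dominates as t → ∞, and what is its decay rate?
Eigenvalues: λₙ = 5n²π²/1.8458².
First three modes:
  n=1: λ₁ = 5π²/1.8458² ≈ 14.484
  n=2: λ₂ = 20π²/1.8458² ≈ 57.938 (4× faster decay)
  n=3: λ₃ = 45π²/1.8458² ≈ 130.36 (9× faster decay)
As t → ∞, higher modes decay exponentially faster. The n=1 mode dominates: T ~ c₁ sin(πx/1.8458) e^{-λ₁t}.
Decay rate: λ₁ = 5π²/1.8458² ≈ 14.484.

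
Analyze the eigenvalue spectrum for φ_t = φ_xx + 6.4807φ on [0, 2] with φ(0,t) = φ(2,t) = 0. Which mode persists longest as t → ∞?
Eigenvalues: λₙ = n²π²/2² - 6.4807.
First three modes:
  n=1: λ₁ = π²/2² - 6.4807 ≈ -4.013
  n=2: λ₂ = 4π²/2² - 6.4807 ≈ 3.389
  n=3: λ₃ = 9π²/2² - 6.4807 ≈ 15.726
Since π²/2² ≈ 2.467 < 6.4807, λ₁ < 0.
The n=1 mode grows fastest (−λₙ is largest for n=1) → dominates.
Asymptotic: φ ~ c₁ sin(πx/2) e^{4.013t} (exponential growth at rate −λ₁ ≈ 4.013).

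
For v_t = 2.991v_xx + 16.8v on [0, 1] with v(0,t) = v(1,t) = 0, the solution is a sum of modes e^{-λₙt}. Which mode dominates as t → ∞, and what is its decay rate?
Eigenvalues: λₙ = 2.991n²π²/1² - 16.8.
First three modes:
  n=1: λ₁ = 2.991π² - 16.8 ≈ 12.72
  n=2: λ₂ = 11.964π² - 16.8 ≈ 101.28
  n=3: λ₃ = 26.919π² - 16.8 ≈ 248.88
Since 2.991π² ≈ 29.52 > 16.8, all λₙ > 0.
The n=1 mode decays slowest → dominates as t → ∞.
Asymptotic: v ~ c₁ sin(πx/1) e^{-λ₁t} with decay rate λ₁ ≈ 12.72.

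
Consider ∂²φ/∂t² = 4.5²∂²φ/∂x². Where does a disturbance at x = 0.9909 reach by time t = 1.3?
Domain of influence: [-4.8591, 6.8409]. Data at x = 0.9909 spreads outward at speed 4.5.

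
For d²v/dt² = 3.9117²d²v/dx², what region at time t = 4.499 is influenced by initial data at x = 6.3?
Domain of influence: [-11.2987383, 23.8987383]. Data at x = 6.3 spreads outward at speed 3.9117.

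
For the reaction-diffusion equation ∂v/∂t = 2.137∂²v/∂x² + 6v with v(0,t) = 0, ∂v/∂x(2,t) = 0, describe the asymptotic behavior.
v grows unboundedly. Reaction dominates diffusion (r=6 > κπ²/(4L²)≈1.32); solution grows exponentially.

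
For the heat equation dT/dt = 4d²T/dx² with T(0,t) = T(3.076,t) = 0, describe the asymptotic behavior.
T → 0. Heat diffuses out through both boundaries.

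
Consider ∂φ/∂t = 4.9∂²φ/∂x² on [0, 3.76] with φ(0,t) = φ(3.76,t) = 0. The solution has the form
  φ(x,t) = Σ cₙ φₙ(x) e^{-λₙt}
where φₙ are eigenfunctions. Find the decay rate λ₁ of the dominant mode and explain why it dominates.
Eigenvalues: λₙ = 4.9n²π²/3.76².
First three modes:
  n=1: λ₁ = 4.9π²/3.76² ≈ 3.421
  n=2: λ₂ = 19.6π²/3.76² ≈ 13.683 (4× faster decay)
  n=3: λ₃ = 44.1π²/3.76² ≈ 30.787 (9× faster decay)
As t → ∞, higher modes decay exponentially faster. The n=1 mode dominates: φ ~ c₁ sin(πx/3.76) e^{-λ₁t}.
Decay rate: λ₁ = 4.9π²/3.76² ≈ 3.421.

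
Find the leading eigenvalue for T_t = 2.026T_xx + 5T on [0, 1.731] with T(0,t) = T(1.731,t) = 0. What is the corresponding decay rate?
Eigenvalues: λₙ = 2.026n²π²/1.731² - 5.
First three modes:
  n=1: λ₁ = 2.026π²/1.731² - 5 ≈ 1.673
  n=2: λ₂ = 8.104π²/1.731² - 5 ≈ 21.693
  n=3: λ₃ = 18.234π²/1.731² - 5 ≈ 55.06
Since 2.026π²/1.731² ≈ 6.673 > 5, all λₙ > 0.
The n=1 mode decays slowest → dominates as t → ∞.
Asymptotic: T ~ c₁ sin(πx/1.731) e^{-λ₁t} with decay rate λ₁ ≈ 1.673.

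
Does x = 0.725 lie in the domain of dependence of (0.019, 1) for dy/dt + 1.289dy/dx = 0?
No. Only data at x = -1.27 affects (0.019, 1). Advection has one-way propagation along characteristics.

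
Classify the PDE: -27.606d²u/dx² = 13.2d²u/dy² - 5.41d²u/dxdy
Rewriting in standard form: -27.606d²u/dx² + 5.41d²u/dxdy - 13.2d²u/dy² = 0. A = -27.606, B = 5.41, C = -13.2. Discriminant B² - 4AC = -1428.3287. Since -1428.3287 < 0, elliptic.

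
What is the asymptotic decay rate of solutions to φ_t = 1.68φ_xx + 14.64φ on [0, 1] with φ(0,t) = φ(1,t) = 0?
Eigenvalues: λₙ = 1.68n²π²/1² - 14.64.
First three modes:
  n=1: λ₁ = 1.68π² - 14.64 ≈ 1.941
  n=2: λ₂ = 6.72π² - 14.64 ≈ 51.684
  n=3: λ₃ = 15.12π² - 14.64 ≈ 134.588
Since 1.68π² ≈ 16.581 > 14.64, all λₙ > 0.
The n=1 mode decays slowest → dominates as t → ∞.
Asymptotic: φ ~ c₁ sin(πx/1) e^{-λ₁t} with decay rate λ₁ ≈ 1.941.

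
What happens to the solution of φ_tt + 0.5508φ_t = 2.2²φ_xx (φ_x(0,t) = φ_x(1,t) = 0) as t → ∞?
φ → constant (steady state). Damping (γ=0.5508) dissipates the nonconstant modes; with Neumann BCs the spatial average obeys M''+γM'=0 and tends to a finite limit.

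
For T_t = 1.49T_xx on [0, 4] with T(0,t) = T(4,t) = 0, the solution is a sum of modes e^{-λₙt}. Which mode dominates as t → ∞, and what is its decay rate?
Eigenvalues: λₙ = 1.49n²π²/4².
First three modes:
  n=1: λ₁ = 1.49π²/4² ≈ 0.919
  n=2: λ₂ = 5.96π²/4² ≈ 3.676 (4× faster decay)
  n=3: λ₃ = 13.41π²/4² ≈ 8.272 (9× faster decay)
As t → ∞, higher modes decay exponentially faster. The n=1 mode dominates: T ~ c₁ sin(πx/4) e^{-λ₁t}.
Decay rate: λ₁ = 1.49π²/4² ≈ 0.919.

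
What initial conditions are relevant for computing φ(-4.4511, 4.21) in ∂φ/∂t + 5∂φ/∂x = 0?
A single point: x = -25.5011. The characteristic through (-4.4511, 4.21) is x - 5t = const, so x = -4.4511 - 5·4.21 = -25.5011.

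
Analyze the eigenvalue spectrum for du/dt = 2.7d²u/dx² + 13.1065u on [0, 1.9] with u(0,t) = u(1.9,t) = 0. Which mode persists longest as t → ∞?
Eigenvalues: λₙ = 2.7n²π²/1.9² - 13.1065.
First three modes:
  n=1: λ₁ = 2.7π²/1.9² - 13.1065 ≈ -5.725
  n=2: λ₂ = 10.8π²/1.9² - 13.1065 ≈ 16.42
  n=3: λ₃ = 24.3π²/1.9² - 13.1065 ≈ 53.329
Since 2.7π²/1.9² ≈ 7.382 < 13.1065, λ₁ < 0.
The n=1 mode grows fastest (−λₙ is largest for n=1) → dominates.
Asymptotic: u ~ c₁ sin(πx/1.9) e^{5.725t} (exponential growth at rate −λ₁ ≈ 5.725).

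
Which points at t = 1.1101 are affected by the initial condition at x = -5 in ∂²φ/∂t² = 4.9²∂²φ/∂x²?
Domain of influence: [-10.43949, 0.43949]. Data at x = -5 spreads outward at speed 4.9.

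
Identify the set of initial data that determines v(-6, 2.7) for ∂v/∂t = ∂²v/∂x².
The entire real line. The heat equation has infinite propagation speed: any initial disturbance instantly affects all points (though exponentially small far away).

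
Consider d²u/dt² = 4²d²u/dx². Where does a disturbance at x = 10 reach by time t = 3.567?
Domain of influence: [-4.268, 24.268]. Data at x = 10 spreads outward at speed 4.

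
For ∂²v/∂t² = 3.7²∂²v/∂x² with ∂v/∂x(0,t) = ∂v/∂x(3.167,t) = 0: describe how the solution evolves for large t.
v oscillates about a mean that drifts linearly in t (generically unbounded; no decay). There is no damping, so the nonconstant modes persist as standing waves (energy conserved, no decay). But with Neumann conditions at both ends the constant mode has eigenvalue 0: the spatial mean M(t) of v satisfies M'' = 0, so M(t) = M(0) + M'(0)·t. Unless the initial velocity has zero mean (∫v_t(x,0)dx = 0), the solution grows linearly in t (unbounded, though not exponentially); if it does have zero mean, the solution stays bounded and simply oscillates.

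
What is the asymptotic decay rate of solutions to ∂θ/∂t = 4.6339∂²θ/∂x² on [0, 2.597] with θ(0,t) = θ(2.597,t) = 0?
Eigenvalues: λₙ = 4.6339n²π²/2.597².
First three modes:
  n=1: λ₁ = 4.6339π²/2.597² ≈ 6.781
  n=2: λ₂ = 18.5356π²/2.597² ≈ 27.125 (4× faster decay)
  n=3: λ₃ = 41.7051π²/2.597² ≈ 61.03 (9× faster decay)
As t → ∞, higher modes decay exponentially faster. The n=1 mode dominates: θ ~ c₁ sin(πx/2.597) e^{-λ₁t}.
Decay rate: λ₁ = 4.6339π²/2.597² ≈ 6.781.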